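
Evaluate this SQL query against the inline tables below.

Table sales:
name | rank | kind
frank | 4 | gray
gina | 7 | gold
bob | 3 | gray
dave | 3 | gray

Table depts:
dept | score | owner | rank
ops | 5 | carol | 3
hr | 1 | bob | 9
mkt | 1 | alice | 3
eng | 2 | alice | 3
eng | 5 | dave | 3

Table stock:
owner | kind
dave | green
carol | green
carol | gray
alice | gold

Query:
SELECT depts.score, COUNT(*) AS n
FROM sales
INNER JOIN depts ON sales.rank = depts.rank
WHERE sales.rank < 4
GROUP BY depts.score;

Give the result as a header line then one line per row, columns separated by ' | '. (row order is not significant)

== RESULT ==
depts.score | n
5 | 4
1 | 2
2 | 2

Derivation:
After JOIN depts (8 rows):
sales.name | sales.rank | sales.kind | depts.dept | depts.score | depts.owner | depts.rank
bob | 3 | gray | ops | 5 | carol | 3
bob | 3 | gray | mkt | 1 | alice | 3
bob | 3 | gray | eng | 2 | alice | 3
bob | 3 | gray | eng | 5 | dave | 3
dave | 3 | gray | ops | 5 | carol | 3
dave | 3 | gray | mkt | 1 | alice | 3
dave | 3 | gray | eng | 2 | alice | 3
dave | 3 | gray | eng | 5 | dave | 3
After WHERE (8 rows):
sales.name | sales.rank | sales.kind | depts.dept | depts.score | depts.owner | depts.rank
bob | 3 | gray | ops | 5 | carol | 3
bob | 3 | gray | mkt | 1 | alice | 3
bob | 3 | gray | eng | 2 | alice | 3
bob | 3 | gray | eng | 5 | dave | 3
dave | 3 | gray | ops | 5 | carol | 3
dave | 3 | gray | mkt | 1 | alice | 3
dave | 3 | gray | eng | 2 | alice | 3
dave | 3 | gray | eng | 5 | dave | 3
After GROUP BY (3 rows):
depts.score | n
5 | 4
1 | 2
2 | 2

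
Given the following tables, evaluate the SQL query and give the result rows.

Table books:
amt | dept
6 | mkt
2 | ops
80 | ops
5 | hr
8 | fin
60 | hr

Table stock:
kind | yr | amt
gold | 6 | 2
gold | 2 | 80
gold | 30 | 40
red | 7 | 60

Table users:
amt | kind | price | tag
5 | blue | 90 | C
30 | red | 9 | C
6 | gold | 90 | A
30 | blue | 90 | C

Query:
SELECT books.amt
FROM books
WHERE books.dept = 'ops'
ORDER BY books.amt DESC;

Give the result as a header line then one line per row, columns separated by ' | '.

After WHERE (2 rows):
books.amt | books.dept
2 | ops
80 | ops
After SELECT (2 rows):
books.amt
2
80
After ORDER BY (2 rows):
books.amt
80
2

== RESULT ==
books.amt
80
2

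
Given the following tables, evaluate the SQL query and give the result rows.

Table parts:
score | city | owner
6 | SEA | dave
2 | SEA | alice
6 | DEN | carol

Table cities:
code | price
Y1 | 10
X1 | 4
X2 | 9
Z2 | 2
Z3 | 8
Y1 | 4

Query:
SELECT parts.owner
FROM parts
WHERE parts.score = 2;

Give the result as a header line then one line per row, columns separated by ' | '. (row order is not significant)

== RESULT ==
parts.owner
alice

Derivation:
After WHERE (1 rows):
parts.score | parts.city | parts.owner
2 | SEA | alice
After SELECT (1 rows):
parts.owner
alice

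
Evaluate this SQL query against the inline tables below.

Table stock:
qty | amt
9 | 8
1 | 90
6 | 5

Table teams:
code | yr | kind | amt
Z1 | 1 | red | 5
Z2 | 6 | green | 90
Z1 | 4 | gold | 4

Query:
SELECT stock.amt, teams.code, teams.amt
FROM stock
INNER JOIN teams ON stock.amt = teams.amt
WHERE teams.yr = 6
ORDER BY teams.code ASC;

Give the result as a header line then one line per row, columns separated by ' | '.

After JOIN teams (2 rows):
stock.qty | stock.amt | teams.code | teams.yr | teams.kind | teams.amt
1 | 90 | Z2 | 6 | green | 90
6 | 5 | Z1 | 1 | red | 5
After WHERE (1 rows):
stock.qty | stock.amt | teams.code | teams.yr | teams.kind | teams.amt
1 | 90 | Z2 | 6 | green | 90
After SELECT (1 rows):
stock.amt | teams.code | teams.amt
90 | Z2 | 90
After ORDER BY (1 rows):
stock.amt | teams.code | teams.amt
90 | Z2 | 90

== RESULT ==
stock.amt | teams.code | teams.amt
90 | Z2 | 90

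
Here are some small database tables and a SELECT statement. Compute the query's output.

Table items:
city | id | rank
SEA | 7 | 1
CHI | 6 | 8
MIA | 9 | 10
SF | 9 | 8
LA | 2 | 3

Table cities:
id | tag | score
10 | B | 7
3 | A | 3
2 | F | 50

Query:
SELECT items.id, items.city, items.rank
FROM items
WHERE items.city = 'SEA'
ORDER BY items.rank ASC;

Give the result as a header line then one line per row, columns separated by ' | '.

== RESULT ==
items.id | items.city | items.rank
7 | SEA | 1

Derivation:
After WHERE (1 rows):
items.city | items.id | items.rank
SEA | 7 | 1
After SELECT (1 rows):
items.id | items.city | items.rank
7 | SEA | 1
After ORDER BY (1 rows):
items.id | items.city | items.rank
7 | SEA | 1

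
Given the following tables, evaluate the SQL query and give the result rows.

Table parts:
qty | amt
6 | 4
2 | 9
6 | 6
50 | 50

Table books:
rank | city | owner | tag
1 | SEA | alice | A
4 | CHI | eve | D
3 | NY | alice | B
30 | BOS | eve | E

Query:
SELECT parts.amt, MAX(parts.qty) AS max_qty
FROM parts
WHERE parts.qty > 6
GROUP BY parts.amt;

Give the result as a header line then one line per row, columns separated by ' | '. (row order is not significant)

After WHERE (1 rows):
parts.qty | parts.amt
50 | 50
After GROUP BY (1 rows):
parts.amt | max_qty
50 | 50

== RESULT ==
parts.amt | max_qty
50 | 50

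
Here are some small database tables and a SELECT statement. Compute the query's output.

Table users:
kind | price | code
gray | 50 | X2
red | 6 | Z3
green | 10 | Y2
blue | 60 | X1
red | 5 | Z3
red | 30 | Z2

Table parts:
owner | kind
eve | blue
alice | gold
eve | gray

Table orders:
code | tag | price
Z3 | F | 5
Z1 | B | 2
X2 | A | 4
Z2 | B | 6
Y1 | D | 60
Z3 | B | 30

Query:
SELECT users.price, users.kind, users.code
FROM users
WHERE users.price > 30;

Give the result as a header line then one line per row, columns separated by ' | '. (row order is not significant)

== RESULT ==
users.price | users.kind | users.code
50 | gray | X2
60 | blue | X1

Derivation:
After WHERE (2 rows):
users.kind | users.price | users.code
gray | 50 | X2
blue | 60 | X1
After SELECT (2 rows):
users.price | users.kind | users.code
50 | gray | X2
60 | blue | X1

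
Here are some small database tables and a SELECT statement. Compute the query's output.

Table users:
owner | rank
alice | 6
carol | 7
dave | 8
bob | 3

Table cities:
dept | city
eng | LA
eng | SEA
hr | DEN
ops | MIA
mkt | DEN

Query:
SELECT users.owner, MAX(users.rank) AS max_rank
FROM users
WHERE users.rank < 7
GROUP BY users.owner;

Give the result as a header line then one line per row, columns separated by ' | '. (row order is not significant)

After WHERE (2 rows):
users.owner | users.rank
alice | 6
bob | 3
After GROUP BY (2 rows):
users.owner | max_rank
alice | 6
bob | 3

== RESULT ==
users.owner | max_rank
alice | 6
bob | 3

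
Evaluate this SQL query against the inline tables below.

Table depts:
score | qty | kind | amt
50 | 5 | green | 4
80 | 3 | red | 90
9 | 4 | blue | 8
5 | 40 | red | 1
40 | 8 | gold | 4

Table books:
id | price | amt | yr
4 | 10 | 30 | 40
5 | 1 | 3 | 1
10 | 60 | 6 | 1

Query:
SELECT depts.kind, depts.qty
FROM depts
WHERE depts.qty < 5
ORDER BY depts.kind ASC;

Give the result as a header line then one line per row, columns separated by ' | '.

== RESULT ==
depts.kind | depts.qty
blue | 4
red | 3

Derivation:
After WHERE (2 rows):
depts.score | depts.qty | depts.kind | depts.amt
80 | 3 | red | 90
9 | 4 | blue | 8
After SELECT (2 rows):
depts.kind | depts.qty
red | 3
blue | 4
After ORDER BY (2 rows):
depts.kind | depts.qty
blue | 4
red | 3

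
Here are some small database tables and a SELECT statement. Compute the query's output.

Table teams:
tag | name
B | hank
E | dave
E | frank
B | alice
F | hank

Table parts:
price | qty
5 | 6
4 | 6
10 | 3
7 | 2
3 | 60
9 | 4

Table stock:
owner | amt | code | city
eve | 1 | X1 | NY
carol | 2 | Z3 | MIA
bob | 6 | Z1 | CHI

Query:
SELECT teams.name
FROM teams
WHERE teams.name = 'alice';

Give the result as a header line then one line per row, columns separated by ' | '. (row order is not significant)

== RESULT ==
teams.name
alice

Derivation:
After WHERE (1 rows):
teams.tag | teams.name
B | alice
After SELECT (1 rows):
teams.name
alice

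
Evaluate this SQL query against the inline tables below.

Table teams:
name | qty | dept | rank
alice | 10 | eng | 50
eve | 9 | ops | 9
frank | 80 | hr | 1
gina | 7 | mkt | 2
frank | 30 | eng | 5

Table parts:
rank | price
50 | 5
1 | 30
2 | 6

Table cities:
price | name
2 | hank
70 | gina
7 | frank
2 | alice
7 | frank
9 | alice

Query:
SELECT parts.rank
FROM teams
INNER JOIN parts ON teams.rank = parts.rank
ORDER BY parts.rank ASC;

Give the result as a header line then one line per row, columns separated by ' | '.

== RESULT ==
parts.rank
1
2
50

Derivation:
After JOIN parts (3 rows):
teams.name | teams.qty | teams.dept | teams.rank | parts.rank | parts.price
alice | 10 | eng | 50 | 50 | 5
frank | 80 | hr | 1 | 1 | 30
gina | 7 | mkt | 2 | 2 | 6
After SELECT (3 rows):
parts.rank
50
1
2
After ORDER BY (3 rows):
parts.rank
1
2
50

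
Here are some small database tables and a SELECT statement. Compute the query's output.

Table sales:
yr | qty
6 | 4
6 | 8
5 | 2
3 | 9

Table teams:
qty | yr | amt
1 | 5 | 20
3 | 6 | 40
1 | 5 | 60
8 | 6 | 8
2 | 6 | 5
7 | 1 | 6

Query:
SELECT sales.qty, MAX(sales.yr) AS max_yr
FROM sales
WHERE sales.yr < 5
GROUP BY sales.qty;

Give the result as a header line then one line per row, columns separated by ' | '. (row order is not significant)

After WHERE (1 rows):
sales.yr | sales.qty
3 | 9
After GROUP BY (1 rows):
sales.qty | max_yr
9 | 3

== RESULT ==
sales.qty | max_yr
9 | 3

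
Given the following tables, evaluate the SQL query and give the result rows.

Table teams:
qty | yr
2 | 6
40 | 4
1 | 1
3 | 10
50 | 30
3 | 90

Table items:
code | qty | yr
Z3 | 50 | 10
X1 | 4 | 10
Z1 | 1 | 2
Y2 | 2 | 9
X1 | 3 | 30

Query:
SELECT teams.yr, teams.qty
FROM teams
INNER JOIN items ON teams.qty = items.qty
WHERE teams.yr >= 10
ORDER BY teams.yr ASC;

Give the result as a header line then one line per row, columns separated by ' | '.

== RESULT ==
teams.yr | teams.qty
10 | 3
30 | 50
90 | 3

Derivation:
After JOIN items (5 rows):
teams.qty | teams.yr | items.code | items.qty | items.yr
2 | 6 | Y2 | 2 | 9
1 | 1 | Z1 | 1 | 2
3 | 10 | X1 | 3 | 30
50 | 30 | Z3 | 50 | 10
3 | 90 | X1 | 3 | 30
After WHERE (3 rows):
teams.qty | teams.yr | items.code | items.qty | items.yr
3 | 10 | X1 | 3 | 30
50 | 30 | Z3 | 50 | 10
3 | 90 | X1 | 3 | 30
After SELECT (3 rows):
teams.yr | teams.qty
10 | 3
30 | 50
90 | 3
After ORDER BY (3 rows):
teams.yr | teams.qty
10 | 3
30 | 50
90 | 3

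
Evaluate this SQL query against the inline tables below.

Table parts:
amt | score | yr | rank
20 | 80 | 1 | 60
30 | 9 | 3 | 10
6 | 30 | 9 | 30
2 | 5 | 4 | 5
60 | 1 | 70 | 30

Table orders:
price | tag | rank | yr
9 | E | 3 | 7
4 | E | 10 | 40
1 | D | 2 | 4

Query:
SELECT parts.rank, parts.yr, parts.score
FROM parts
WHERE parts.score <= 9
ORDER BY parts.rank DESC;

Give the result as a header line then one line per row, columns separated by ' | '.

After WHERE (3 rows):
parts.amt | parts.score | parts.yr | parts.rank
30 | 9 | 3 | 10
2 | 5 | 4 | 5
60 | 1 | 70 | 30
After SELECT (3 rows):
parts.rank | parts.yr | parts.score
10 | 3 | 9
5 | 4 | 5
30 | 70 | 1
After ORDER BY (3 rows):
parts.rank | parts.yr | parts.score
30 | 70 | 1
10 | 3 | 9
5 | 4 | 5

== RESULT ==
parts.rank | parts.yr | parts.score
30 | 70 | 1
10 | 3 | 9
5 | 4 | 5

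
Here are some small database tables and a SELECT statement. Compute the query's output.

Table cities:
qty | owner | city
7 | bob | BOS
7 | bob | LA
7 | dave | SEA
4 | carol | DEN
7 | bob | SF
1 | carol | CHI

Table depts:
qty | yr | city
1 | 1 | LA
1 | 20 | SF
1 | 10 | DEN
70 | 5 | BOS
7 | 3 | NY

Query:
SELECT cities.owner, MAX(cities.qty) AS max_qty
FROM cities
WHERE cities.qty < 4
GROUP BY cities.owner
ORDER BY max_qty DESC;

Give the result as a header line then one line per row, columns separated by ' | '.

== RESULT ==
cities.owner | max_qty
carol | 1

Derivation:
After WHERE (1 rows):
cities.qty | cities.owner | cities.city
1 | carol | CHI
After GROUP BY (1 rows):
cities.owner | max_qty
carol | 1
After ORDER BY (1 rows):
cities.owner | max_qty
carol | 1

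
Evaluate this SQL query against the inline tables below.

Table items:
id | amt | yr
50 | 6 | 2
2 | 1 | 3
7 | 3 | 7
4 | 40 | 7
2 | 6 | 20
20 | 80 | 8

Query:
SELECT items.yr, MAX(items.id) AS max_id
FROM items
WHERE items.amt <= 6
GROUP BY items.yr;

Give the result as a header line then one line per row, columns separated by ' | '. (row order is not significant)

After WHERE (4 rows):
items.id | items.amt | items.yr
50 | 6 | 2
2 | 1 | 3
7 | 3 | 7
2 | 6 | 20
After GROUP BY (4 rows):
items.yr | max_id
2 | 50
3 | 2
7 | 7
20 | 2

== RESULT ==
items.yr | max_id
2 | 50
3 | 2
7 | 7
20 | 2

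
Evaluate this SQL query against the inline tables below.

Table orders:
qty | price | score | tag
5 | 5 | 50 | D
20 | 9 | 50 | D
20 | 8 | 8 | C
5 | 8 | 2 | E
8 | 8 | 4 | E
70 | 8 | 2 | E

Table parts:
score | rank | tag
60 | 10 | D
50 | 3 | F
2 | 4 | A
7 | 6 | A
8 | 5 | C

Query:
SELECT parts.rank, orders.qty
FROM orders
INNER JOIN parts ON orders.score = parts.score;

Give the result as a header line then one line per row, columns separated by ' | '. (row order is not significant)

After JOIN parts (5 rows):
orders.qty | orders.price | orders.score | orders.tag | parts.score | parts.rank | parts.tag
5 | 5 | 50 | D | 50 | 3 | F
20 | 9 | 50 | D | 50 | 3 | F
20 | 8 | 8 | C | 8 | 5 | C
5 | 8 | 2 | E | 2 | 4 | A
70 | 8 | 2 | E | 2 | 4 | A
After SELECT (5 rows):
parts.rank | orders.qty
3 | 5
3 | 20
5 | 20
4 | 5
4 | 70

== RESULT ==
parts.rank | orders.qty
3 | 5
3 | 20
5 | 20
4 | 5
4 | 70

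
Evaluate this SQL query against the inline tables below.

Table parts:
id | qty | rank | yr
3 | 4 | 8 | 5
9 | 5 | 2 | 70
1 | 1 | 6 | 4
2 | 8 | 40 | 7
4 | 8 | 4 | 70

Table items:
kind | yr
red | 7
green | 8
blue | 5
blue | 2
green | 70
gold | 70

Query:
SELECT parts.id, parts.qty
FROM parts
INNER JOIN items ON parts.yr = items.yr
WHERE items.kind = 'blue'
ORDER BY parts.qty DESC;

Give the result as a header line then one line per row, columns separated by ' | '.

After JOIN items (6 rows):
parts.id | parts.qty | parts.rank | parts.yr | items.kind | items.yr
3 | 4 | 8 | 5 | blue | 5
9 | 5 | 2 | 70 | green | 70
9 | 5 | 2 | 70 | gold | 70
2 | 8 | 40 | 7 | red | 7
4 | 8 | 4 | 70 | green | 70
4 | 8 | 4 | 70 | gold | 70
After WHERE (1 rows):
parts.id | parts.qty | parts.rank | parts.yr | items.kind | items.yr
3 | 4 | 8 | 5 | blue | 5
After SELECT (1 rows):
parts.id | parts.qty
3 | 4
After ORDER BY (1 rows):
parts.id | parts.qty
3 | 4

== RESULT ==
parts.id | parts.qty
3 | 4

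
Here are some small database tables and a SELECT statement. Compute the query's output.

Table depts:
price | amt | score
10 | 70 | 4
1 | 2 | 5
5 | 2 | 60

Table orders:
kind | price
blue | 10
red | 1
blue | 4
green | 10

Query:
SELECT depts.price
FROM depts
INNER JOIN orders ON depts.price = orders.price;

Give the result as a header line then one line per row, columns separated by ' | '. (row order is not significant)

== RESULT ==
depts.price
10
10
1

Derivation:
After JOIN orders (3 rows):
depts.price | depts.amt | depts.score | orders.kind | orders.price
10 | 70 | 4 | blue | 10
10 | 70 | 4 | green | 10
1 | 2 | 5 | red | 1
After SELECT (3 rows):
depts.price
10
10
1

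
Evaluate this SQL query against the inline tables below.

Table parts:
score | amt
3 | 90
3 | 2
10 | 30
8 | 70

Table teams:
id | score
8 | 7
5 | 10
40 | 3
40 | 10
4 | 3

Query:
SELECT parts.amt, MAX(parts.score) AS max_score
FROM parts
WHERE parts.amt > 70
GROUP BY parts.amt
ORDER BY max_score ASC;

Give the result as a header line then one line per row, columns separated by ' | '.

After WHERE (1 rows):
parts.score | parts.amt
3 | 90
After GROUP BY (1 rows):
parts.amt | max_score
90 | 3
After ORDER BY (1 rows):
parts.amt | max_score
90 | 3

== RESULT ==
parts.amt | max_score
90 | 3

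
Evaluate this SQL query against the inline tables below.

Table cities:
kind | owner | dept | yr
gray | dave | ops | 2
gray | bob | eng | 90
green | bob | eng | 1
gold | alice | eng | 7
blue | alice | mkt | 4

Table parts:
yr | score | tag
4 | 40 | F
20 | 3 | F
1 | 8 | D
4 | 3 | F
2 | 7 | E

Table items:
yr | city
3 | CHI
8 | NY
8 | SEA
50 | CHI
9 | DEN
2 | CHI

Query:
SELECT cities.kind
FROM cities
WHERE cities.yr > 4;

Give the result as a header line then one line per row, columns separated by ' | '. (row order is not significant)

After WHERE (2 rows):
cities.kind | cities.owner | cities.dept | cities.yr
gray | bob | eng | 90
gold | alice | eng | 7
After SELECT (2 rows):
cities.kind
gray
gold

== RESULT ==
cities.kind
gray
gold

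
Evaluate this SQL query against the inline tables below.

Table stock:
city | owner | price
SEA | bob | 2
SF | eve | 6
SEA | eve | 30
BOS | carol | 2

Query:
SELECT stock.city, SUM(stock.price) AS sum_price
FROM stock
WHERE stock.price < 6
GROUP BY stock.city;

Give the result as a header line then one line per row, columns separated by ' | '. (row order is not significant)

After WHERE (2 rows):
stock.city | stock.owner | stock.price
SEA | bob | 2
BOS | carol | 2
After GROUP BY (2 rows):
stock.city | sum_price
SEA | 2
BOS | 2

== RESULT ==
stock.city | sum_price
SEA | 2
BOS | 2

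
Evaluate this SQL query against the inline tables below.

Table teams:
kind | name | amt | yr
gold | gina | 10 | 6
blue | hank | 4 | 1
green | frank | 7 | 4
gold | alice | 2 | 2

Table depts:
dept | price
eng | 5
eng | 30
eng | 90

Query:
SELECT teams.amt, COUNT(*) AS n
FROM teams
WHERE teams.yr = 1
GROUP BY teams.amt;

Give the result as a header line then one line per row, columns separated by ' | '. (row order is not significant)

== RESULT ==
teams.amt | n
4 | 1

Derivation:
After WHERE (1 rows):
teams.kind | teams.name | teams.amt | teams.yr
blue | hank | 4 | 1
After GROUP BY (1 rows):
teams.amt | n
4 | 1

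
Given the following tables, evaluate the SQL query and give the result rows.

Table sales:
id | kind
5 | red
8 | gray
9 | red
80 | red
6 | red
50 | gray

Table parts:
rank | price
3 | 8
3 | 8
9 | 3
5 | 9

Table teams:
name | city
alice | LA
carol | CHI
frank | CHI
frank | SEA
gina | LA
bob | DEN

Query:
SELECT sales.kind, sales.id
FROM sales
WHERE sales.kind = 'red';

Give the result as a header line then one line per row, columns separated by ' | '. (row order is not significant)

== RESULT ==
sales.kind | sales.id
red | 5
red | 9
red | 80
red | 6

Derivation:
After WHERE (4 rows):
sales.id | sales.kind
5 | red
9 | red
80 | red
6 | red
After SELECT (4 rows):
sales.kind | sales.id
red | 5
red | 9
red | 80
red | 6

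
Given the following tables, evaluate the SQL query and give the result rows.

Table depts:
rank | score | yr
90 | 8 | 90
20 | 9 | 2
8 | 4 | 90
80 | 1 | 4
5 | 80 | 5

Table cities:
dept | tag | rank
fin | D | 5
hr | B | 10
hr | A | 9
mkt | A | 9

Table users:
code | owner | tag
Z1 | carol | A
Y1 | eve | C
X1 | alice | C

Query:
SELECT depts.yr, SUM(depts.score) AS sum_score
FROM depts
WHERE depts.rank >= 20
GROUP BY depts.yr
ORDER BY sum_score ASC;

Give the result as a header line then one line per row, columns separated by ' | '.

After WHERE (3 rows):
depts.rank | depts.score | depts.yr
90 | 8 | 90
20 | 9 | 2
80 | 1 | 4
After GROUP BY (3 rows):
depts.yr | sum_score
90 | 8
2 | 9
4 | 1
After ORDER BY (3 rows):
depts.yr | sum_score
4 | 1
90 | 8
2 | 9

== RESULT ==
depts.yr | sum_score
4 | 1
90 | 8
2 | 9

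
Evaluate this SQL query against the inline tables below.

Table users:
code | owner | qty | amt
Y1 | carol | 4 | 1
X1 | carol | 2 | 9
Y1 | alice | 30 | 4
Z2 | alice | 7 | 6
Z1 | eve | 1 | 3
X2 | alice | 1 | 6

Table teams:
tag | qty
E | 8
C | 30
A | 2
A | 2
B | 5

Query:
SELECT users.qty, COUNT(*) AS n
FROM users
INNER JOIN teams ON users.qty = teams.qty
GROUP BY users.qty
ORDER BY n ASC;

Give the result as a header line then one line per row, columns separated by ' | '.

After JOIN teams (3 rows):
users.code | users.owner | users.qty | users.amt | teams.tag | teams.qty
X1 | carol | 2 | 9 | A | 2
X1 | carol | 2 | 9 | A | 2
Y1 | alice | 30 | 4 | C | 30
After GROUP BY (2 rows):
users.qty | n
2 | 2
30 | 1
After ORDER BY (2 rows):
users.qty | n
30 | 1
2 | 2

== RESULT ==
users.qty | n
30 | 1
2 | 2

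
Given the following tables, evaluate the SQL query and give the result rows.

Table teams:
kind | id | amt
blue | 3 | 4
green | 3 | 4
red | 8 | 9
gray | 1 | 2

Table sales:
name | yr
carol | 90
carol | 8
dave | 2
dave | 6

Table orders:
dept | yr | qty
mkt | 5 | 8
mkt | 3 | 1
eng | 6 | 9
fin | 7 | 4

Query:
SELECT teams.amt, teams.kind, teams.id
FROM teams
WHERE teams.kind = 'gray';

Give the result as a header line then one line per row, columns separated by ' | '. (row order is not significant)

== RESULT ==
teams.amt | teams.kind | teams.id
2 | gray | 1

Derivation:
After WHERE (1 rows):
teams.kind | teams.id | teams.amt
gray | 1 | 2
After SELECT (1 rows):
teams.amt | teams.kind | teams.id
2 | gray | 1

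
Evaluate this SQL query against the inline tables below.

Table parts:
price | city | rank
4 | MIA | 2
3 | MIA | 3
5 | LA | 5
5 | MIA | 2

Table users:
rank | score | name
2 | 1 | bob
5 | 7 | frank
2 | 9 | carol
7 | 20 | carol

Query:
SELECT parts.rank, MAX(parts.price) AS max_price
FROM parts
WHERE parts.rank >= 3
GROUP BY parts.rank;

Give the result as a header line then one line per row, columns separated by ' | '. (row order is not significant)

After WHERE (2 rows):
parts.price | parts.city | parts.rank
3 | MIA | 3
5 | LA | 5
After GROUP BY (2 rows):
parts.rank | max_price
3 | 3
5 | 5

== RESULT ==
parts.rank | max_price
3 | 3
5 | 5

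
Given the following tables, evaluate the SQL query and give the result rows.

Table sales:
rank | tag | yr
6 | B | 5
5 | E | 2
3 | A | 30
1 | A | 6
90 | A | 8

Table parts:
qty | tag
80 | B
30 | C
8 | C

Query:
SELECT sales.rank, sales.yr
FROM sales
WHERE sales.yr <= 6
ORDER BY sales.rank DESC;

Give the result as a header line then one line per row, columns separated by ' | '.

== RESULT ==
sales.rank | sales.yr
6 | 5
5 | 2
1 | 6

Derivation:
After WHERE (3 rows):
sales.rank | sales.tag | sales.yr
6 | B | 5
5 | E | 2
1 | A | 6
After SELECT (3 rows):
sales.rank | sales.yr
6 | 5
5 | 2
1 | 6
After ORDER BY (3 rows):
sales.rank | sales.yr
6 | 5
5 | 2
1 | 6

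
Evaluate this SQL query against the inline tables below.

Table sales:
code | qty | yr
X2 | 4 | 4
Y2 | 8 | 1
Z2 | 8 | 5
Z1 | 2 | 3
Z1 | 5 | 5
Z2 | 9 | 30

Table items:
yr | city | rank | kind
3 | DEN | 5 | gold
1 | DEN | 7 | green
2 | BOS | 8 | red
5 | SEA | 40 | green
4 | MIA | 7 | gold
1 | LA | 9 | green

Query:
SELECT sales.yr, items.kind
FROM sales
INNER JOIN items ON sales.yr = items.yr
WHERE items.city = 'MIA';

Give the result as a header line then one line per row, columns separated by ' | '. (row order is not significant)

== RESULT ==
sales.yr | items.kind
4 | gold

Derivation:
After JOIN items (6 rows):
sales.code | sales.qty | sales.yr | items.yr | items.city | items.rank | items.kind
X2 | 4 | 4 | 4 | MIA | 7 | gold
Y2 | 8 | 1 | 1 | DEN | 7 | green
Y2 | 8 | 1 | 1 | LA | 9 | green
Z2 | 8 | 5 | 5 | SEA | 40 | green
Z1 | 2 | 3 | 3 | DEN | 5 | gold
Z1 | 5 | 5 | 5 | SEA | 40 | green
After WHERE (1 rows):
sales.code | sales.qty | sales.yr | items.yr | items.city | items.rank | items.kind
X2 | 4 | 4 | 4 | MIA | 7 | gold
After SELECT (1 rows):
sales.yr | items.kind
4 | gold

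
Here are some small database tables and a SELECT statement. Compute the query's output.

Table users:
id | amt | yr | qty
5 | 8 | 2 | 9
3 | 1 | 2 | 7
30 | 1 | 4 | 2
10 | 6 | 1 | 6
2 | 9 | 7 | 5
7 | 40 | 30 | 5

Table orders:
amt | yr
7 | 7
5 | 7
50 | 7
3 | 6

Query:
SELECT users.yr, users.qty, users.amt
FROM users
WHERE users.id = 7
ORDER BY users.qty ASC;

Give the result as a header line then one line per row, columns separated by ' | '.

After WHERE (1 rows):
users.id | users.amt | users.yr | users.qty
7 | 40 | 30 | 5
After SELECT (1 rows):
users.yr | users.qty | users.amt
30 | 5 | 40
After ORDER BY (1 rows):
users.yr | users.qty | users.amt
30 | 5 | 40

== RESULT ==
users.yr | users.qty | users.amt
30 | 5 | 40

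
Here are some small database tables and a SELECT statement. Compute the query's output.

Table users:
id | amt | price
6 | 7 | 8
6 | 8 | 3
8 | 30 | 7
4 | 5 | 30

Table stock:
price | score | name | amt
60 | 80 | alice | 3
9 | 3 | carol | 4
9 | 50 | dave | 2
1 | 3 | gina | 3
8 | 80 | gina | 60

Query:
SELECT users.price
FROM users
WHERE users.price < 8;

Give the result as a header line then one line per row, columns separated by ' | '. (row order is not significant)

== RESULT ==
users.price
3
7

Derivation:
After WHERE (2 rows):
users.id | users.amt | users.price
6 | 8 | 3
8 | 30 | 7
After SELECT (2 rows):
users.price
3
7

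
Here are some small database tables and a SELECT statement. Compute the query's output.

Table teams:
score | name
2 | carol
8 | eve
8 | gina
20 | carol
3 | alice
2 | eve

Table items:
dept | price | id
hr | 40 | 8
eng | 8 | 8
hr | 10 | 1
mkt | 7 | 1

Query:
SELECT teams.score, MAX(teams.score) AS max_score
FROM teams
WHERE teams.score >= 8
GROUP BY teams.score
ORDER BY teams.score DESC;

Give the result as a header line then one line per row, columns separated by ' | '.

After WHERE (3 rows):
teams.score | teams.name
8 | eve
8 | gina
20 | carol
After GROUP BY (2 rows):
teams.score | max_score
8 | 8
20 | 20
After ORDER BY (2 rows):
teams.score | max_score
20 | 20
8 | 8

== RESULT ==
teams.score | max_score
20 | 20
8 | 8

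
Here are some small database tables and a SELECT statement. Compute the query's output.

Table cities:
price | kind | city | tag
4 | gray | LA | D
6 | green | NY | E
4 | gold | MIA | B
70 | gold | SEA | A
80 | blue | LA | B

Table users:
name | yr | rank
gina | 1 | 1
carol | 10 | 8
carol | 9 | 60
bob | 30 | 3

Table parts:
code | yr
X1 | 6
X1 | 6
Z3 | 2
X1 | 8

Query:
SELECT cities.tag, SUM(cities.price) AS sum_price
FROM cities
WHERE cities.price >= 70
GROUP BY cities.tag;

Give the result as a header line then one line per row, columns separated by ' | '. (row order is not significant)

== RESULT ==
cities.tag | sum_price
A | 70
B | 80

Derivation:
After WHERE (2 rows):
cities.price | cities.kind | cities.city | cities.tag
70 | gold | SEA | A
80 | blue | LA | B
After GROUP BY (2 rows):
cities.tag | sum_price
A | 70
B | 80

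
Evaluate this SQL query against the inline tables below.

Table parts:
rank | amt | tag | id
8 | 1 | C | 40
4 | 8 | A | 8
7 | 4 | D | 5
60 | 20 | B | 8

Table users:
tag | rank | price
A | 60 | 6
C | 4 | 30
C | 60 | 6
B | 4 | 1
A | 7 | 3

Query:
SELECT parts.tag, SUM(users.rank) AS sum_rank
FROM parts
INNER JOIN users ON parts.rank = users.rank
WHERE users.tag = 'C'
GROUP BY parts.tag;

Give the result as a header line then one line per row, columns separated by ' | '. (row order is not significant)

After JOIN users (5 rows):
parts.rank | parts.amt | parts.tag | parts.id | users.tag | users.rank | users.price
4 | 8 | A | 8 | C | 4 | 30
4 | 8 | A | 8 | B | 4 | 1
7 | 4 | D | 5 | A | 7 | 3
60 | 20 | B | 8 | A | 60 | 6
60 | 20 | B | 8 | C | 60 | 6
After WHERE (2 rows):
parts.rank | parts.amt | parts.tag | parts.id | users.tag | users.rank | users.price
4 | 8 | A | 8 | C | 4 | 30
60 | 20 | B | 8 | C | 60 | 6
After GROUP BY (2 rows):
parts.tag | sum_rank
A | 4
B | 60

== RESULT ==
parts.tag | sum_rank
A | 4
B | 60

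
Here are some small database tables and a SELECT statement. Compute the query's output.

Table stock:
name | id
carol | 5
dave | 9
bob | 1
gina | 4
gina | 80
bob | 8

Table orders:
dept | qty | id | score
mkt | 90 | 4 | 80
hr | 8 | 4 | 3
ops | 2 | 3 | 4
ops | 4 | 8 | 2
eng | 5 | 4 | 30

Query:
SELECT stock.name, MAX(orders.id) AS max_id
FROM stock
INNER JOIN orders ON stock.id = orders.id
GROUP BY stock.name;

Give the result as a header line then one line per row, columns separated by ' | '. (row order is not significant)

After JOIN orders (4 rows):
stock.name | stock.id | orders.dept | orders.qty | orders.id | orders.score
gina | 4 | mkt | 90 | 4 | 80
gina | 4 | hr | 8 | 4 | 3
gina | 4 | eng | 5 | 4 | 30
bob | 8 | ops | 4 | 8 | 2
After GROUP BY (2 rows):
stock.name | max_id
gina | 4
bob | 8

== RESULT ==
stock.name | max_id
gina | 4
bob | 8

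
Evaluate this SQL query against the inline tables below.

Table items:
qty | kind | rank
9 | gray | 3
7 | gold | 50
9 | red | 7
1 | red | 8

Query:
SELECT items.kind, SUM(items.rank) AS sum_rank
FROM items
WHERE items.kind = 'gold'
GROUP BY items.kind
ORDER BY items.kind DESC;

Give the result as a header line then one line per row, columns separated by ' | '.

After WHERE (1 rows):
items.qty | items.kind | items.rank
7 | gold | 50
After GROUP BY (1 rows):
items.kind | sum_rank
gold | 50
After ORDER BY (1 rows):
items.kind | sum_rank
gold | 50

== RESULT ==
items.kind | sum_rank
gold | 50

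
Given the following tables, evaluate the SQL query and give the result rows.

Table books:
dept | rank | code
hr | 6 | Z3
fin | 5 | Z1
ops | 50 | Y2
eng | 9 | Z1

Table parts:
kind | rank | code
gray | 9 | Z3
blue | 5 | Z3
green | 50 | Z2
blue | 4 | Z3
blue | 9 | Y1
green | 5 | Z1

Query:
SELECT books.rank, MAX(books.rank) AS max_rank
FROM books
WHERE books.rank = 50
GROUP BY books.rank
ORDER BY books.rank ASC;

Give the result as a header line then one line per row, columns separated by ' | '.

After WHERE (1 rows):
books.dept | books.rank | books.code
ops | 50 | Y2
After GROUP BY (1 rows):
books.rank | max_rank
50 | 50
After ORDER BY (1 rows):
books.rank | max_rank
50 | 50

== RESULT ==
books.rank | max_rank
50 | 50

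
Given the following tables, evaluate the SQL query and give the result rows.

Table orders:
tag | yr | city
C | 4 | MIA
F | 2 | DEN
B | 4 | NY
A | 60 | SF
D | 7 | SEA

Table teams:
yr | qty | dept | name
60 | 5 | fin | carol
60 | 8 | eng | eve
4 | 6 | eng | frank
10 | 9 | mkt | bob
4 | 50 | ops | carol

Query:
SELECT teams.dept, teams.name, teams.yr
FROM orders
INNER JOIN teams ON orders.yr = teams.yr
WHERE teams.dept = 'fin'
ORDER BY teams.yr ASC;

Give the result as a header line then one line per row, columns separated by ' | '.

== RESULT ==
teams.dept | teams.name | teams.yr
fin | carol | 60

Derivation:
After JOIN teams (6 rows):
orders.tag | orders.yr | orders.city | teams.yr | teams.qty | teams.dept | teams.name
C | 4 | MIA | 4 | 6 | eng | frank
C | 4 | MIA | 4 | 50 | ops | carol
B | 4 | NY | 4 | 6 | eng | frank
B | 4 | NY | 4 | 50 | ops | carol
A | 60 | SF | 60 | 5 | fin | carol
A | 60 | SF | 60 | 8 | eng | eve
After WHERE (1 rows):
orders.tag | orders.yr | orders.city | teams.yr | teams.qty | teams.dept | teams.name
A | 60 | SF | 60 | 5 | fin | carol
After SELECT (1 rows):
teams.dept | teams.name | teams.yr
fin | carol | 60
After ORDER BY (1 rows):
teams.dept | teams.name | teams.yr
fin | carol | 60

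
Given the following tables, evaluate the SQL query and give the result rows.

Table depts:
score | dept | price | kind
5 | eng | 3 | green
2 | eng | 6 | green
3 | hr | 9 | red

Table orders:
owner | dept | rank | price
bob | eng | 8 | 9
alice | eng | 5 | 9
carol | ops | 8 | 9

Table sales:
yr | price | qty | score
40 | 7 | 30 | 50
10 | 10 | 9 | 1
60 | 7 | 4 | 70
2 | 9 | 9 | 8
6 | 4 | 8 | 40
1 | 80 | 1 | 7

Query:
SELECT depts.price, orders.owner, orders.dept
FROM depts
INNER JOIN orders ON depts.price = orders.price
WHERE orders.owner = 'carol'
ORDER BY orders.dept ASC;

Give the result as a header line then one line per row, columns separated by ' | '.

== RESULT ==
depts.price | orders.owner | orders.dept
9 | carol | ops

Derivation:
After JOIN orders (3 rows):
depts.score | depts.dept | depts.price | depts.kind | orders.owner | orders.dept | orders.rank | orders.price
3 | hr | 9 | red | bob | eng | 8 | 9
3 | hr | 9 | red | alice | eng | 5 | 9
3 | hr | 9 | red | carol | ops | 8 | 9
After WHERE (1 rows):
depts.score | depts.dept | depts.price | depts.kind | orders.owner | orders.dept | orders.rank | orders.price
3 | hr | 9 | red | carol | ops | 8 | 9
After SELECT (1 rows):
depts.price | orders.owner | orders.dept
9 | carol | ops
After ORDER BY (1 rows):
depts.price | orders.owner | orders.dept
9 | carol | ops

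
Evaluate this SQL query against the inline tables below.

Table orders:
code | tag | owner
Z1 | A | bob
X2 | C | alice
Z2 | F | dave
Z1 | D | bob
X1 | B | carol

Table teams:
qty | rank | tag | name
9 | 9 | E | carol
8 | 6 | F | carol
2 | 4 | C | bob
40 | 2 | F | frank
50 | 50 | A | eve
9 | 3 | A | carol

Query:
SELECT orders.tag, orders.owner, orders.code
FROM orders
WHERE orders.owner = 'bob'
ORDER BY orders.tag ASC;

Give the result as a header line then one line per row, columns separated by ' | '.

After WHERE (2 rows):
orders.code | orders.tag | orders.owner
Z1 | A | bob
Z1 | D | bob
After SELECT (2 rows):
orders.tag | orders.owner | orders.code
A | bob | Z1
D | bob | Z1
After ORDER BY (2 rows):
orders.tag | orders.owner | orders.code
A | bob | Z1
D | bob | Z1

== RESULT ==
orders.tag | orders.owner | orders.code
A | bob | Z1
D | bob | Z1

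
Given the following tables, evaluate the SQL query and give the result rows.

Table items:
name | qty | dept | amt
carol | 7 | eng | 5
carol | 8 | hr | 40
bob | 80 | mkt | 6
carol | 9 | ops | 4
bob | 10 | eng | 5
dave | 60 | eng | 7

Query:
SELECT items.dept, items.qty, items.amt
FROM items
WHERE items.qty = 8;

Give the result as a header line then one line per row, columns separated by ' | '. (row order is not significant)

After WHERE (1 rows):
items.name | items.qty | items.dept | items.amt
carol | 8 | hr | 40
After SELECT (1 rows):
items.dept | items.qty | items.amt
hr | 8 | 40

== RESULT ==
items.dept | items.qty | items.amt
hr | 8 | 40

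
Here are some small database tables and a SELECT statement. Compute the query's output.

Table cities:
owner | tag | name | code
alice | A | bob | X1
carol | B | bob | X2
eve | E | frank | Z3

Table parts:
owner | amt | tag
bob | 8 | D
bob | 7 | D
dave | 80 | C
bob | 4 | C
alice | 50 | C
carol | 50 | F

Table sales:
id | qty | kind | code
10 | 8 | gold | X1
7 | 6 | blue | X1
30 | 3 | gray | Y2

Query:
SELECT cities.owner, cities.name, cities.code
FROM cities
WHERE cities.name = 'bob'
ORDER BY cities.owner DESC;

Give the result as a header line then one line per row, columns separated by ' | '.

== RESULT ==
cities.owner | cities.name | cities.code
carol | bob | X2
alice | bob | X1

Derivation:
After WHERE (2 rows):
cities.owner | cities.tag | cities.name | cities.code
alice | A | bob | X1
carol | B | bob | X2
After SELECT (2 rows):
cities.owner | cities.name | cities.code
alice | bob | X1
carol | bob | X2
After ORDER BY (2 rows):
cities.owner | cities.name | cities.code
carol | bob | X2
alice | bob | X1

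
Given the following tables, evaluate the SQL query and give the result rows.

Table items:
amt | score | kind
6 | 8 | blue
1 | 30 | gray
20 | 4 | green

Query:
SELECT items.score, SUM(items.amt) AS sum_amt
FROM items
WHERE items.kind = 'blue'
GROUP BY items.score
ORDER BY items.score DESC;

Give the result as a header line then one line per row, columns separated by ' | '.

== RESULT ==
items.score | sum_amt
8 | 6

Derivation:
After WHERE (1 rows):
items.amt | items.score | items.kind
6 | 8 | blue
After GROUP BY (1 rows):
items.score | sum_amt
8 | 6
After ORDER BY (1 rows):
items.score | sum_amt
8 | 6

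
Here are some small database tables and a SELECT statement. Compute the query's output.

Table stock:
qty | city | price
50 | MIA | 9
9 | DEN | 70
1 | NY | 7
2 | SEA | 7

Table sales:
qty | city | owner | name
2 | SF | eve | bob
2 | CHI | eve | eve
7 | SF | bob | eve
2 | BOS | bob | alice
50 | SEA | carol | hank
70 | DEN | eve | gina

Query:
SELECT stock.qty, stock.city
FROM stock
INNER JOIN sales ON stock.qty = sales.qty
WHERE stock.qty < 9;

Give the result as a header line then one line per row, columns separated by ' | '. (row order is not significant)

After JOIN sales (4 rows):
stock.qty | stock.city | stock.price | sales.qty | sales.city | sales.owner | sales.name
50 | MIA | 9 | 50 | SEA | carol | hank
2 | SEA | 7 | 2 | SF | eve | bob
2 | SEA | 7 | 2 | CHI | eve | eve
2 | SEA | 7 | 2 | BOS | bob | alice
After WHERE (3 rows):
stock.qty | stock.city | stock.price | sales.qty | sales.city | sales.owner | sales.name
2 | SEA | 7 | 2 | SF | eve | bob
2 | SEA | 7 | 2 | CHI | eve | eve
2 | SEA | 7 | 2 | BOS | bob | alice
After SELECT (3 rows):
stock.qty | stock.city
2 | SEA
2 | SEA
2 | SEA

== RESULT ==
stock.qty | stock.city
2 | SEA
2 | SEA
2 | SEA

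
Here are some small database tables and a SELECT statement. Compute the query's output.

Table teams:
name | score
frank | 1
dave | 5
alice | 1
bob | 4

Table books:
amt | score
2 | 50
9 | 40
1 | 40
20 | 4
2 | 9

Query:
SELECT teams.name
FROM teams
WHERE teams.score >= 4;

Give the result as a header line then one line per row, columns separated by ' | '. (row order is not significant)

After WHERE (2 rows):
teams.name | teams.score
dave | 5
bob | 4
After SELECT (2 rows):
teams.name
dave
bob

== RESULT ==
teams.name
dave
bob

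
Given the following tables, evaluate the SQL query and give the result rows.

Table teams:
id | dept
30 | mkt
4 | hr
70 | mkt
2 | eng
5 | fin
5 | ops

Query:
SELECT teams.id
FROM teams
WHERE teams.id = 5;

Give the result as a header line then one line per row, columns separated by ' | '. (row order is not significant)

After WHERE (2 rows):
teams.id | teams.dept
5 | fin
5 | ops
After SELECT (2 rows):
teams.id
5
5

== RESULT ==
teams.id
5
5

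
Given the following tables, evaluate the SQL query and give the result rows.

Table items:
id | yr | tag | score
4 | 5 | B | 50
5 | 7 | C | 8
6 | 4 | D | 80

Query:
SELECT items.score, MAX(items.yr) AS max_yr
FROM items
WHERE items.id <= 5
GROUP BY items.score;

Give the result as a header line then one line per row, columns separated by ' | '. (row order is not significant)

After WHERE (2 rows):
items.id | items.yr | items.tag | items.score
4 | 5 | B | 50
5 | 7 | C | 8
After GROUP BY (2 rows):
items.score | max_yr
50 | 5
8 | 7

== RESULT ==
items.score | max_yr
50 | 5
8 | 7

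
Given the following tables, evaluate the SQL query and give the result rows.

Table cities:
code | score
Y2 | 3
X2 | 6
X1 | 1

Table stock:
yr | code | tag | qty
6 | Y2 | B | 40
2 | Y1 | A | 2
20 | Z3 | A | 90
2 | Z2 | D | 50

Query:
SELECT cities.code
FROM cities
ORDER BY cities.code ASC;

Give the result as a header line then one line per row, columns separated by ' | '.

== RESULT ==
cities.code
X1
X2
Y2

Derivation:
After SELECT (3 rows):
cities.code
Y2
X2
X1
After ORDER BY (3 rows):
cities.code
X1
X2
Y2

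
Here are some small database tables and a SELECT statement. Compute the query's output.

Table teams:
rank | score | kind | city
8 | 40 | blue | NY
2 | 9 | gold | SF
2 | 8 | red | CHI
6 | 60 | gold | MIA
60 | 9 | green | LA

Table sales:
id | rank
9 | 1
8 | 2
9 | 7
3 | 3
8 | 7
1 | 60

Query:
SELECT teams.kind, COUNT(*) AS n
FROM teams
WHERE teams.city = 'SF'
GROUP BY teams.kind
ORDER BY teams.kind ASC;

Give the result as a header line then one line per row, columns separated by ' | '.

== RESULT ==
teams.kind | n
gold | 1

Derivation:
After WHERE (1 rows):
teams.rank | teams.score | teams.kind | teams.city
2 | 9 | gold | SF
After GROUP BY (1 rows):
teams.kind | n
gold | 1
After ORDER BY (1 rows):
teams.kind | n
gold | 1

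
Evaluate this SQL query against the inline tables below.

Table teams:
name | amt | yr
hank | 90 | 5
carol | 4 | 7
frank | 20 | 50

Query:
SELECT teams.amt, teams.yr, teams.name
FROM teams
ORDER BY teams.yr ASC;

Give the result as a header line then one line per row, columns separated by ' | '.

== RESULT ==
teams.amt | teams.yr | teams.name
90 | 5 | hank
4 | 7 | carol
20 | 50 | frank

Derivation:
After SELECT (3 rows):
teams.amt | teams.yr | teams.name
90 | 5 | hank
4 | 7 | carol
20 | 50 | frank
After ORDER BY (3 rows):
teams.amt | teams.yr | teams.name
90 | 5 | hank
4 | 7 | carol
20 | 50 | frank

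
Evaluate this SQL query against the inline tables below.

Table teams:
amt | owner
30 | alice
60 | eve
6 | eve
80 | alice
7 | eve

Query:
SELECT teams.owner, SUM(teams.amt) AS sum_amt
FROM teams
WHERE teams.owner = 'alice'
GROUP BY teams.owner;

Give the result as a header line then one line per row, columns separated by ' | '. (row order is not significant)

After WHERE (2 rows):
teams.amt | teams.owner
30 | alice
80 | alice
After GROUP BY (1 rows):
teams.owner | sum_amt
alice | 110

== RESULT ==
teams.owner | sum_amt
alice | 110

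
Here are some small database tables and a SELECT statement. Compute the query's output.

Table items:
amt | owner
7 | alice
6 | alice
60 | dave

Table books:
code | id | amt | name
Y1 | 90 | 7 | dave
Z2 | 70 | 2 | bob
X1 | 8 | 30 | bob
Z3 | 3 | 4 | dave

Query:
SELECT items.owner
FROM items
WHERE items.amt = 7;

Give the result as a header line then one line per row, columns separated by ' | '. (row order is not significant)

After WHERE (1 rows):
items.amt | items.owner
7 | alice
After SELECT (1 rows):
items.owner
alice

== RESULT ==
items.owner
alice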